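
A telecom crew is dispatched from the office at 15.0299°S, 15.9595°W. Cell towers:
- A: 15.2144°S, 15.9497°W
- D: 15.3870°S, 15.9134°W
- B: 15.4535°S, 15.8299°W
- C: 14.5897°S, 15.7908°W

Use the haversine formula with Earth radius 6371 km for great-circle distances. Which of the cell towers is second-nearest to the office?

D

Distances from the office (15.0299°S, 15.9595°W):
A: 20.5 km
D: 40.0 km
B: 49.1 km
C: 52.2 km
The second-nearest is D at 40.0 km.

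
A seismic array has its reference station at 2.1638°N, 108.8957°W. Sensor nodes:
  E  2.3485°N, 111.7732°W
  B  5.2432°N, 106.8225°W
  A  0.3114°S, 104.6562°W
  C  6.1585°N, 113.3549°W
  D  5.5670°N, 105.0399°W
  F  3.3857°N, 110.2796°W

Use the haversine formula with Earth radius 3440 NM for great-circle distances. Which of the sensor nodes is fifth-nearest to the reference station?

Distances from the reference station (2.1638°N, 108.8957°W):
F: 110.8 NM
E: 173.0 NM
B: 222.7 NM
A: 294.7 NM
D: 308.4 NM
C: 358.9 NM
The fifth-nearest is D at 308.4 NM.

D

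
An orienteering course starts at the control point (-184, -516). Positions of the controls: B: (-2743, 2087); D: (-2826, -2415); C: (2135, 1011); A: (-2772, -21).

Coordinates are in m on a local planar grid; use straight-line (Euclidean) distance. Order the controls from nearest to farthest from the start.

A, C, D, B

Computing each straight-line distance from (-184, -516):
A (-2772, -21): 2634.9 m
C (2135, 1011): 2776.6 m
D (-2826, -2415): 3253.7 m
B (-2743, 2087): 3650.2 m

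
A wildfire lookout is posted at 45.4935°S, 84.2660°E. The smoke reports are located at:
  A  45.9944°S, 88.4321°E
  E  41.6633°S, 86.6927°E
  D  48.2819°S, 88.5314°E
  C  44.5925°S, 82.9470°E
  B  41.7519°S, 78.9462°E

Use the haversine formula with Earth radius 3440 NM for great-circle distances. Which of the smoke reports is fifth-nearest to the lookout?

Distance to each, sorted:
C: 77.8 NM
A: 177.1 NM
D: 242.1 NM
E: 253.0 NM
B: 322.2 NM
The fifth-nearest is B at 322.2 NM.

B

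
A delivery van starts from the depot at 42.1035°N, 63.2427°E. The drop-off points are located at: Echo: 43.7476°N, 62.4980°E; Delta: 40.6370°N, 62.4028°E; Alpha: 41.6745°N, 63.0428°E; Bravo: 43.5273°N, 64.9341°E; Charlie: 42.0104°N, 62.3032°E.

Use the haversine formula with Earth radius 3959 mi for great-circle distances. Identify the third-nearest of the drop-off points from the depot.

Distance to each, sorted:
Alpha: 31.4 mi
Charlie: 48.6 mi
Delta: 110.3 mi
Echo: 119.7 mi
Bravo: 130.5 mi
The third-nearest is Delta at 110.3 mi.

Delta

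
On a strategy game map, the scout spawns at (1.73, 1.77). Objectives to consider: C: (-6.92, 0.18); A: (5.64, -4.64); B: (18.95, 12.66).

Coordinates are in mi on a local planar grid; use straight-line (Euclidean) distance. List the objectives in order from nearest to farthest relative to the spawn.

Distances from the spawn:
A (5.64, -4.64): 7.5 mi
C (-6.92, 0.18): 8.8 mi
B (18.95, 12.66): 20.4 mi

A, C, B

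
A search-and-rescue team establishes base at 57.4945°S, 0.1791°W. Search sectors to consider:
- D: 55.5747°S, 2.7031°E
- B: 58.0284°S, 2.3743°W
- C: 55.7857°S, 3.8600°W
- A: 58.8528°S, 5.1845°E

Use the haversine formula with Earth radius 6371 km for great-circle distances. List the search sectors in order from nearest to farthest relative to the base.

Distance from the base at 57.4945°S, 0.1791°W to each:
B 58.0284°S, 2.3743°W: 143.1 km
D 55.5747°S, 2.7031°E: 277.1 km
C 55.7857°S, 3.8600°W: 294.5 km
A 58.8528°S, 5.1845°E: 348.8 km

B, D, C, A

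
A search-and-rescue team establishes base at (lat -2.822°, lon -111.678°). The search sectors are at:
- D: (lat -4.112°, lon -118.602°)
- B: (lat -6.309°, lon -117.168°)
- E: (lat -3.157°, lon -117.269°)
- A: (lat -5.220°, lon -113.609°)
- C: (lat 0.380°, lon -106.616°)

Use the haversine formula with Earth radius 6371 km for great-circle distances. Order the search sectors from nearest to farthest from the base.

A, E, C, B, D

Distances from the base:
A (lat -5.220°, lon -113.609°): 342.0 km
E (lat -3.157°, lon -117.269°): 622.0 km
C (lat 0.380°, lon -106.616°): 665.9 km
B (lat -6.309°, lon -117.168°): 721.5 km
D (lat -4.112°, lon -118.602°): 781.8 km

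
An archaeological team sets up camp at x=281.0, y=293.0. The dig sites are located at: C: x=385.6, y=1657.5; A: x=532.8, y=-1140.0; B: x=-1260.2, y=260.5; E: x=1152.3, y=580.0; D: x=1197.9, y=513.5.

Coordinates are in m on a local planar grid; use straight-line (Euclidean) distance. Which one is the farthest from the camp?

Distances from the camp (x=281.0, y=293.0):
B: 1541.5 m
A: 1455.0 m
C: 1368.5 m
D: 943.0 m
E: 917.4 m
The farthest is B at 1541.5 m.

B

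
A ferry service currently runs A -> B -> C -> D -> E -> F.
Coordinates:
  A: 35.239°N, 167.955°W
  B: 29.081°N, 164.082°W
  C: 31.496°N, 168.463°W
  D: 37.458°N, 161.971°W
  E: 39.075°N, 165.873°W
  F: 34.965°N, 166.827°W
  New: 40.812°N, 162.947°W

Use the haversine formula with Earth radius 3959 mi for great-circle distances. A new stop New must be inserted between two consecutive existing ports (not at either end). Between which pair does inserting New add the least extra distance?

Added distance for inserting New between each consecutive pair:
A–B: 802.8 mi
B–C: 1216.1 mi
C–D: 397.4 mi
D–E: 194.3 mi
E–F: 363.1 mi
Smallest added distance is 194.3 mi, inserting between D and E.

between D and E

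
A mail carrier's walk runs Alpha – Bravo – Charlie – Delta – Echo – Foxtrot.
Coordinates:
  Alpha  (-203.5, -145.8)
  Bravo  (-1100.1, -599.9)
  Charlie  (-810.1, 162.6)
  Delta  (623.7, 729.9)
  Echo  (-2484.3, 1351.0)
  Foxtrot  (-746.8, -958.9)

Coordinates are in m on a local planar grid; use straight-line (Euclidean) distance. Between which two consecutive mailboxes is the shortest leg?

Bravo–Charlie

Leg distances:
Alpha→Bravo: 1005.0 m
Bravo→Charlie: 815.8 m
Charlie→Delta: 1542.0 m
Delta→Echo: 3169.5 m
Echo→Foxtrot: 2890.4 m
The shortest leg is Bravo–Charlie at 815.8 m.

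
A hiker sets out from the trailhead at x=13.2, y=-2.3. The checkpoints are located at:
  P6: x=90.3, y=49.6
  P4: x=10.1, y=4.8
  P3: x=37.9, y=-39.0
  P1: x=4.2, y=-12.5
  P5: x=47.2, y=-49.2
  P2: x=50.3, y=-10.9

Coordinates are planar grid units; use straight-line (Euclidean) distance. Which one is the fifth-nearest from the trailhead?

P5

Distances from the trailhead (x=13.2, y=-2.3):
P4: 7.7
P1: 13.6
P2: 38.1
P3: 44.2
P5: 57.9
P6: 92.9
The fifth-nearest is P5 at 57.9.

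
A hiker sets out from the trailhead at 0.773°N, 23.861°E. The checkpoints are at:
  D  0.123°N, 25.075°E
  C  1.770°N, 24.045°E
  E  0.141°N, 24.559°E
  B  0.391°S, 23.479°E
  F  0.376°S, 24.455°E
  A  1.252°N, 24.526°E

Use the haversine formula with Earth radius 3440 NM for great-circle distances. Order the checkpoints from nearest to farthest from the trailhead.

A, E, C, B, F, D

Distances from the trailhead:
A 1.252°N, 24.526°E: 49.2 NM
E 0.141°N, 24.559°E: 56.5 NM
C 1.770°N, 24.045°E: 60.9 NM
B 0.391°S, 23.479°E: 73.6 NM
F 0.376°S, 24.455°E: 77.7 NM
D 0.123°N, 25.075°E: 82.7 NM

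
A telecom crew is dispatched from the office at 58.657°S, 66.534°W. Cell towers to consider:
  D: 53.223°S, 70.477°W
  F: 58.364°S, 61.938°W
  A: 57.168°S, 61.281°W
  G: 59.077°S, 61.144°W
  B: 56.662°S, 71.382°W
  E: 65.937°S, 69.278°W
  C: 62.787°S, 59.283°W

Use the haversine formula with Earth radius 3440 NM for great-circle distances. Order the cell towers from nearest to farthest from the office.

Computing each great-circle distance from 58.657°S, 66.534°W:
F 58.364°S, 61.938°W: 145.2 NM
G 59.077°S, 61.144°W: 169.2 NM
A 57.168°S, 61.281°W: 189.8 NM
B 56.662°S, 71.382°W: 196.4 NM
C 62.787°S, 59.283°W: 326.4 NM
D 53.223°S, 70.477°W: 352.0 NM
E 65.937°S, 69.278°W: 443.6 NM

F, G, A, B, C, D, E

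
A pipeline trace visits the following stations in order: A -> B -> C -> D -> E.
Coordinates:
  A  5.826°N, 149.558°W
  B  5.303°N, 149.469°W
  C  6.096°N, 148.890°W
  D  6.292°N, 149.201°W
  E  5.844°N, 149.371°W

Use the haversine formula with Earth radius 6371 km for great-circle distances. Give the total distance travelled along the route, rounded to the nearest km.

262 km

Leg distances:
A→B: 59.0 km  (cumulative 59.0 km)
B→C: 109.0 km  (cumulative 168.0 km)
C→D: 40.7 km  (cumulative 208.7 km)
D→E: 53.2 km  (cumulative 261.9 km)
Total route length ≈ 262 km.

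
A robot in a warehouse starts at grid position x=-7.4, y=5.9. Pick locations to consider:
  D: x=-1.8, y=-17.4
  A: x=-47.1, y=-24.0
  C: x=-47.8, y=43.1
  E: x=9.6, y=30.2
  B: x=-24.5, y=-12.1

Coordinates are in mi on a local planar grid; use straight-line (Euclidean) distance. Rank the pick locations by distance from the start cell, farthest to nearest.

Distance from the start cell at x=-7.4, y=5.9 to each:
C x=-47.8, y=43.1: 54.9 mi
A x=-47.1, y=-24.0: 49.7 mi
E x=9.6, y=30.2: 29.7 mi
B x=-24.5, y=-12.1: 24.8 mi
D x=-1.8, y=-17.4: 24.0 mi

C, A, E, B, D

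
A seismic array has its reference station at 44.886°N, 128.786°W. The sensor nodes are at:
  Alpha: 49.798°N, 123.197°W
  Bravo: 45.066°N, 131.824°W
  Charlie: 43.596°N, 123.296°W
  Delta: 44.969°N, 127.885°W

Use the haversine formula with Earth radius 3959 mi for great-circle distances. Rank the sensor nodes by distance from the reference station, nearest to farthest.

Distances from the reference station:
Delta 44.969°N, 127.885°W: 44.4 mi
Bravo 45.066°N, 131.824°W: 149.0 mi
Charlie 43.596°N, 123.296°W: 285.9 mi
Alpha 49.798°N, 123.197°W: 428.3 mi

Delta, Bravo, Charlie, Alpha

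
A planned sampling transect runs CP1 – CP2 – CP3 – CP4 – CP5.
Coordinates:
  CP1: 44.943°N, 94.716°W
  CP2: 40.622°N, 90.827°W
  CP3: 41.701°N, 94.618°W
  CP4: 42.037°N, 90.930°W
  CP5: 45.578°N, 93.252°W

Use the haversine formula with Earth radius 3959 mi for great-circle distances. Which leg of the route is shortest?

Leg distances:
CP1→CP2: 357.7 mi
CP2→CP3: 210.8 mi
CP3→CP4: 191.2 mi
CP4→CP5: 270.7 mi
The shortest leg is CP3–CP4 at 191.2 mi.

CP3–CP4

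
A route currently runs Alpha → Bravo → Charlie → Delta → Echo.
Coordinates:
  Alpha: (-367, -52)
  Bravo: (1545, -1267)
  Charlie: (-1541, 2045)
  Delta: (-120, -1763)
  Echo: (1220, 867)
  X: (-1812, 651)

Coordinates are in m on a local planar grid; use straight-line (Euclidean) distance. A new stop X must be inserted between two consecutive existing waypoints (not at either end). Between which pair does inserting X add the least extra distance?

between Charlie and Delta

Added distance for inserting X between each consecutive pair:
Alpha–Bravo: 3207.8 m
Bravo–Charlie: 759.5 m
Charlie–Delta: 303.5 m
Delta–Echo: 3035.9 m
Smallest added distance is 303.5 m, inserting between Charlie and Delta.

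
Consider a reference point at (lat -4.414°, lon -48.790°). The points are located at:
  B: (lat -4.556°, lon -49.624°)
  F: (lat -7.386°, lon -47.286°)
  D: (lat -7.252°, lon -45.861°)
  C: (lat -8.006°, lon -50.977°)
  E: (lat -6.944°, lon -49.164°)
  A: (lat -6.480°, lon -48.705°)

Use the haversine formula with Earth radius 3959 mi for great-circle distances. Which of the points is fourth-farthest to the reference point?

Distances from the reference point ((lat -4.414°, lon -48.790°)):
C: 290.1 mi
D: 281.0 mi
F: 229.9 mi
E: 176.7 mi
A: 142.9 mi
B: 58.3 mi
The fourth-farthest is E at 176.7 mi.

E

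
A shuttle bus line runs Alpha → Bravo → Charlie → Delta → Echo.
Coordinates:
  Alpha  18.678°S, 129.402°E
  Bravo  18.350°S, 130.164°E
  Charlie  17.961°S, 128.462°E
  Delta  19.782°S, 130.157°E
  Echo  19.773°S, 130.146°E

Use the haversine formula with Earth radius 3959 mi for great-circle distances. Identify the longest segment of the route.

Leg distances:
Alpha→Bravo: 54.8 mi
Bravo→Charlie: 114.9 mi
Charlie→Delta: 167.7 mi
Delta→Echo: 0.9 mi
The longest leg is Charlie–Delta at 167.7 mi.

Charlie–Delta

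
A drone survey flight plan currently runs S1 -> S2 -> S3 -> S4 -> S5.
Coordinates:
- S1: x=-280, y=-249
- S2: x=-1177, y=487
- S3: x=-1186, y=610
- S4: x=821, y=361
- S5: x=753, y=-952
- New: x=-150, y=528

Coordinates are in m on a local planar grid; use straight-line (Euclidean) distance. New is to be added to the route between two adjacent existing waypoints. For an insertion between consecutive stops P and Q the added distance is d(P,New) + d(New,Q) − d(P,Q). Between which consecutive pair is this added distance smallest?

between S3 and S4

Added distance for inserting New between each consecutive pair:
S1–S2: 655.3 m
S2–S3: 1943.7 m
S3–S4: 2.1 m
S4–S5: 1404.2 m
Smallest added distance is 2.1 m, inserting between S3 and S4.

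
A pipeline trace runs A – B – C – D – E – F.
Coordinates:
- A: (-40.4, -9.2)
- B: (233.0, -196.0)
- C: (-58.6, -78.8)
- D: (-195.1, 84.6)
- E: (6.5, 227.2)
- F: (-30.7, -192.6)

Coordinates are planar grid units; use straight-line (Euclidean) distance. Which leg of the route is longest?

E–F

Leg distances:
A→B: 331.1
B→C: 314.3
C→D: 212.9
D→E: 246.9
E→F: 421.4
The longest leg is E–F at 421.4.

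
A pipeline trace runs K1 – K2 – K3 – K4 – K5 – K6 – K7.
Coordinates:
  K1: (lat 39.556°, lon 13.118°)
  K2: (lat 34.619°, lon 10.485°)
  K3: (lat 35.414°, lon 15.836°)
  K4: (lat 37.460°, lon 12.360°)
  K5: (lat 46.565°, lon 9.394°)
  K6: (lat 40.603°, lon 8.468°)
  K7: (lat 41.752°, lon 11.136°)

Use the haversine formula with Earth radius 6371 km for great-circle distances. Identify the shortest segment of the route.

Leg distances:
K1→K2: 596.5 km
K2→K3: 495.2 km
K3→K4: 385.2 km
K4→K5: 1041.5 km
K5→K6: 667.1 km
K6→K7: 257.2 km
The shortest leg is K6–K7 at 257.2 km.

K6–K7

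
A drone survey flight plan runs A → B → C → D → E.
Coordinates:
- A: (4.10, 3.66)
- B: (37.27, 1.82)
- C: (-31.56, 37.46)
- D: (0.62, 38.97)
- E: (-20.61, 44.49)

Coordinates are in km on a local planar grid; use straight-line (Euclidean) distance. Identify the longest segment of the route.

Leg distances:
A→B: 33.2 km
B→C: 77.5 km
C→D: 32.2 km
D→E: 21.9 km
The longest leg is B–C at 77.5 km.

B–C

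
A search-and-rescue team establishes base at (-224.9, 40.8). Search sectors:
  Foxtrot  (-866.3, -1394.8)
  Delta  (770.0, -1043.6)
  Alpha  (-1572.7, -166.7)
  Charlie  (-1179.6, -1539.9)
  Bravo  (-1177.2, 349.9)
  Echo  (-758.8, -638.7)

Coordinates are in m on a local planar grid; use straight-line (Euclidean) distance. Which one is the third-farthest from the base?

Distances from the base ((-224.9, 40.8)):
Charlie: 1846.6 m
Foxtrot: 1572.4 m
Delta: 1471.6 m
Alpha: 1363.7 m
Bravo: 1001.2 m
Echo: 864.2 m
The third-farthest is Delta at 1471.6 m.

Delta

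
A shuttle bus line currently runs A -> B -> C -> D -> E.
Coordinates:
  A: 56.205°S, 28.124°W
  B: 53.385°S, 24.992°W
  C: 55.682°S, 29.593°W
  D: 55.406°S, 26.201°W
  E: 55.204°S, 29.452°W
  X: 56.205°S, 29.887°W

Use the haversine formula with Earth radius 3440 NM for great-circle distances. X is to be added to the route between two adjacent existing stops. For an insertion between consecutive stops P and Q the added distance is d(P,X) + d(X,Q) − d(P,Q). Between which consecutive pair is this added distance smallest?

Added distance for inserting X between each consecutive pair:
A–B: 97.3 NM
B–C: 61.0 NM
C–D: 49.8 NM
D–E: 83.4 NM
Smallest added distance is 49.8 NM, inserting between C and D.

between C and D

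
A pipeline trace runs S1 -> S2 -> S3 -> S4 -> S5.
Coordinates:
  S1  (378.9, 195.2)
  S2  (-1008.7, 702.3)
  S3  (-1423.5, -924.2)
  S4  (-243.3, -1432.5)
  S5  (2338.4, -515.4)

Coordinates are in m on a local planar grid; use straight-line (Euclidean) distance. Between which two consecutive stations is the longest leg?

S4–S5

Leg distances:
S1→S2: 1477.4 m
S2→S3: 1678.6 m
S3→S4: 1285.0 m
S4→S5: 2739.8 m
The longest leg is S4–S5 at 2739.8 m.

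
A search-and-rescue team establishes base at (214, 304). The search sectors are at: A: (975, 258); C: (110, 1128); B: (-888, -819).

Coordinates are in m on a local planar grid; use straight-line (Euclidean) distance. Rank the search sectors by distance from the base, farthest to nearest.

Computing each straight-line distance from (214, 304):
B (-888, -819): 1573.4 m
C (110, 1128): 830.5 m
A (975, 258): 762.4 m

B, C, A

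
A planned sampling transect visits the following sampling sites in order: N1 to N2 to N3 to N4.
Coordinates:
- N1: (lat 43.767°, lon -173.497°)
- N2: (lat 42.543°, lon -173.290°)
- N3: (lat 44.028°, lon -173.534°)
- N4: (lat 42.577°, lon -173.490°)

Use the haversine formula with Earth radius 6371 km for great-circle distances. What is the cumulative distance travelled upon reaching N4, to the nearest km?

465 km

Leg distances:
N1→N2: 137.1 km  (cumulative 137.1 km)
N2→N3: 166.3 km  (cumulative 303.4 km)
N3→N4: 161.4 km  (cumulative 464.8 km)
Cumulative distance at N4 ≈ 465 km.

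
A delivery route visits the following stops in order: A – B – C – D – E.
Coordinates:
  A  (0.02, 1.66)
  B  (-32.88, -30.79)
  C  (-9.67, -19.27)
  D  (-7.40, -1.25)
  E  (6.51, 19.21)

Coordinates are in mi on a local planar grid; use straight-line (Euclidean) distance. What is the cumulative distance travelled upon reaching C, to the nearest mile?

72 mi

Leg distances:
A→B: 46.2 mi  (cumulative 46.2 mi)
B→C: 25.9 mi  (cumulative 72.1 mi)
Cumulative distance at C ≈ 72 mi.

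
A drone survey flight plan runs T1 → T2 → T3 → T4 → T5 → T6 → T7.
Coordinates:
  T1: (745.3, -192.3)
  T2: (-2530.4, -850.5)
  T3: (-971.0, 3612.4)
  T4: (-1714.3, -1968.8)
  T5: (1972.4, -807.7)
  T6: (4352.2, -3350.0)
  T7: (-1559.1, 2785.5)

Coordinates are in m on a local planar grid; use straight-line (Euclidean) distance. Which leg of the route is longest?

T6–T7

Leg distances:
T1→T2: 3341.2 m
T2→T3: 4727.5 m
T3→T4: 5630.5 m
T4→T5: 3865.2 m
T5→T6: 3482.3 m
T6→T7: 8519.8 m
The longest leg is T6–T7 at 8519.8 m.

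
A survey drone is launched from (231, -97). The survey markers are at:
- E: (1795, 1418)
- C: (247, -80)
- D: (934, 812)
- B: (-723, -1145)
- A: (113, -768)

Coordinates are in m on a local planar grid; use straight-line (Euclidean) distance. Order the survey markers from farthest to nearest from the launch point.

Computing each straight-line distance from (231, -97):
E (1795, 1418): 2177.5 m
B (-723, -1145): 1417.2 m
D (934, 812): 1149.1 m
A (113, -768): 681.3 m
C (247, -80): 23.3 m

E, B, D, A, C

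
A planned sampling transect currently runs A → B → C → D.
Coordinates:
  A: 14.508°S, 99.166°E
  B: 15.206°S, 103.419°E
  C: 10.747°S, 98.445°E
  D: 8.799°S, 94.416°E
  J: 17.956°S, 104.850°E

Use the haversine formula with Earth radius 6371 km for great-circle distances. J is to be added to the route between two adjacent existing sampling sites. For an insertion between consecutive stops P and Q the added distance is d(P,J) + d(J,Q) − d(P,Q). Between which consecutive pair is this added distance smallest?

between A and B

Added distance for inserting J between each consecutive pair:
A–B: 595.8 km
B–C: 666.8 km
C–D: 2084.6 km
Smallest added distance is 595.8 km, inserting between A and B.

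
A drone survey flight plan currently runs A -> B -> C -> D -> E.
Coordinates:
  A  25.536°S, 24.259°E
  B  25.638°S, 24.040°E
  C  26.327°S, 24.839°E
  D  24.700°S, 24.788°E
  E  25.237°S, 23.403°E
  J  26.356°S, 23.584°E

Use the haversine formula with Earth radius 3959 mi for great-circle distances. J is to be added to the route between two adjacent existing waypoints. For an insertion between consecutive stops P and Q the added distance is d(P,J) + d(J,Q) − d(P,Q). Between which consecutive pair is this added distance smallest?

between B and C

Added distance for inserting J between each consecutive pair:
A–B: 112.3 mi
B–C: 66.1 mi
C–D: 102.1 mi
D–E: 120.6 mi
Smallest added distance is 66.1 mi, inserting between B and C.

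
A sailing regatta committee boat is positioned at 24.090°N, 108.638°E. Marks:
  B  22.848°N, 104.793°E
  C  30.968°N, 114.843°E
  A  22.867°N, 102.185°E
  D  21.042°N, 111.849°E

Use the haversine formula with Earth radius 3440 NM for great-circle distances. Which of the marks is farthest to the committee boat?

Distance to each, sorted:
C: 528.6 NM
A: 362.8 NM
D: 255.3 NM
B: 224.5 NM
The farthest is C at 528.6 NM.

C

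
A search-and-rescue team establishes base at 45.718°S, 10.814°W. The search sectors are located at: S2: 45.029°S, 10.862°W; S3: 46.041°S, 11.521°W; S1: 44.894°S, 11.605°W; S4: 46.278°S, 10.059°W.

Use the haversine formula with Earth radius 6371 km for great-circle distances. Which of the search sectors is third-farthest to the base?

S2

Distance to each, sorted:
S1: 110.6 km
S4: 85.3 km
S2: 76.7 km
S3: 65.5 km
The third-farthest is S2 at 76.7 km.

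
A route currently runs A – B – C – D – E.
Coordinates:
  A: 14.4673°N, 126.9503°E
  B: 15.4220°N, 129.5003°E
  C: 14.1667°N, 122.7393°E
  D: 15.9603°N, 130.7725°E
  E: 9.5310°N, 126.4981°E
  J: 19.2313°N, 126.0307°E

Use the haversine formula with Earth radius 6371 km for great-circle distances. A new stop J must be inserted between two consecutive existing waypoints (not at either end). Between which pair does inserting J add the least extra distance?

Added distance for inserting J between each consecutive pair:
A–B: 806.1 km
B–C: 484.4 km
C–D: 398.4 km
D–E: 848.2 km
Smallest added distance is 398.4 km, inserting between C and D.

between C and D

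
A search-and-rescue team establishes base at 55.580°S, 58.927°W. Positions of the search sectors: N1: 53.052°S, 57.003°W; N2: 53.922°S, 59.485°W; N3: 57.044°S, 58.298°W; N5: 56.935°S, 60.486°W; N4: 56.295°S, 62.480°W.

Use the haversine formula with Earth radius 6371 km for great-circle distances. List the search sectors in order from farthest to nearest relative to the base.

N1, N4, N2, N5, N3

Distance from the base at 55.580°S, 58.927°W to each:
N1 53.052°S, 57.003°W: 307.5 km
N4 56.295°S, 62.480°W: 235.1 km
N2 53.922°S, 59.485°W: 187.8 km
N5 56.935°S, 60.486°W: 178.8 km
N3 57.044°S, 58.298°W: 167.3 km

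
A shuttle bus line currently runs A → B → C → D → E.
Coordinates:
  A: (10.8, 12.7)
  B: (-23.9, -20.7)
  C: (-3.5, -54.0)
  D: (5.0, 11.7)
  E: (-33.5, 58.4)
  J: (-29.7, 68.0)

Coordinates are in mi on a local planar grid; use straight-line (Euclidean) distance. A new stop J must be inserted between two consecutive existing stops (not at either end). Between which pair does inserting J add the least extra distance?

between D and E

Added distance for inserting J between each consecutive pair:
A–B: 109.3 mi
B–C: 174.6 mi
C–D: 124.7 mi
D–E: 15.9 mi
Smallest added distance is 15.9 mi, inserting between D and E.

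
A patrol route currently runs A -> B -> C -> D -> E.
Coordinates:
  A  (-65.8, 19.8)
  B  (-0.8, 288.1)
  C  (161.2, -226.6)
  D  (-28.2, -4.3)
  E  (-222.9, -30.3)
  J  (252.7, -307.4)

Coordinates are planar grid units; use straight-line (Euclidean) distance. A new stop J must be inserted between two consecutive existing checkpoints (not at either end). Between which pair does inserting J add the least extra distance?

between B and C

Added distance for inserting J between each consecutive pair:
A–B: 827.8
B–C: 229.7
C–D: 243.3
D–E: 767.3
Smallest added distance is 229.7, inserting between B and C.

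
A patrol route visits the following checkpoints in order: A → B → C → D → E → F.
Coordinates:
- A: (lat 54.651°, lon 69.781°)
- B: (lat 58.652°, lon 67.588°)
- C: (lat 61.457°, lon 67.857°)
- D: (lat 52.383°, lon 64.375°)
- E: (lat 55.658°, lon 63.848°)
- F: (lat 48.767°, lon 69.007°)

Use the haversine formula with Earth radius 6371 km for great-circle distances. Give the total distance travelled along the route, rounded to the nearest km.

Leg distances:
A→B: 464.6 km  (cumulative 464.6 km)
B→C: 312.3 km  (cumulative 776.8 km)
C→D: 1030.5 km  (cumulative 1807.3 km)
D→E: 365.8 km  (cumulative 2173.1 km)
E→F: 842.5 km  (cumulative 3015.6 km)
Total route length ≈ 3016 km.

3016 km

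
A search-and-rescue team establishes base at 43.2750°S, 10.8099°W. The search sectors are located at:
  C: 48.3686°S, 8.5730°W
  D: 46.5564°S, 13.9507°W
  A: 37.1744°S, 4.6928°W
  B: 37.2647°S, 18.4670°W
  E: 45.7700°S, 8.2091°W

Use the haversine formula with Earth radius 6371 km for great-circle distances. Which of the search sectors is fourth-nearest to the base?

A

Distances from the base (43.2750°S, 10.8099°W):
E: 345.6 km
D: 440.7 km
C: 592.2 km
A: 853.8 km
B: 931.2 km
The fourth-nearest is A at 853.8 km.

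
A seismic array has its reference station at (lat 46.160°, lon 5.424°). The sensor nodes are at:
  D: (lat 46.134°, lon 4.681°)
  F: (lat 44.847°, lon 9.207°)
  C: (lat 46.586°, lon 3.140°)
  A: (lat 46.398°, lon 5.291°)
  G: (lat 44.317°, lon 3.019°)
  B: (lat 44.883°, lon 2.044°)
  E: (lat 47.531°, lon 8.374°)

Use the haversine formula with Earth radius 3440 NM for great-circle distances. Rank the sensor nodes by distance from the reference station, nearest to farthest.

Distance from the reference station at (lat 46.160°, lon 5.424°) to each:
A (lat 46.398°, lon 5.291°): 15.3 NM
D (lat 46.134°, lon 4.681°): 30.9 NM
C (lat 46.586°, lon 3.140°): 98.0 NM
E (lat 47.531°, lon 8.374°): 146.4 NM
G (lat 44.317°, lon 3.019°): 150.3 NM
B (lat 44.883°, lon 2.044°): 161.5 NM
F (lat 44.847°, lon 9.207°): 177.6 NM

A, D, C, E, G, B, F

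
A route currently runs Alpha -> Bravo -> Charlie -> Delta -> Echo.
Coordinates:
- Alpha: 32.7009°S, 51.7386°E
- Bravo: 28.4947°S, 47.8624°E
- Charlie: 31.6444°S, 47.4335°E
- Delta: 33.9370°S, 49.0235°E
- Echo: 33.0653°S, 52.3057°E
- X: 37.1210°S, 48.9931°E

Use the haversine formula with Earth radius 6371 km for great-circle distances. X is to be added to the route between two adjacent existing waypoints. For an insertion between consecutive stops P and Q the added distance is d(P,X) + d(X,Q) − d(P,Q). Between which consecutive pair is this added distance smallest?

Added distance for inserting X between each consecutive pair:
Alpha–Bravo: 919.6 km
Bravo–Charlie: 1237.9 km
Charlie–Delta: 684.5 km
Delta–Echo: 577.0 km
Smallest added distance is 577.0 km, inserting between Delta and Echo.

between Delta and Echo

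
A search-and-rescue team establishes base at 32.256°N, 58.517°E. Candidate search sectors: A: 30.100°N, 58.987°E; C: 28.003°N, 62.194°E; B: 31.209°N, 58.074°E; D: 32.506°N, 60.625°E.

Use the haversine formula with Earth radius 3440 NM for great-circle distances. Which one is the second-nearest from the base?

Distance to each, sorted:
B: 66.8 NM
D: 107.9 NM
A: 131.7 NM
C: 318.8 NM
The second-nearest is D at 107.9 NM.

D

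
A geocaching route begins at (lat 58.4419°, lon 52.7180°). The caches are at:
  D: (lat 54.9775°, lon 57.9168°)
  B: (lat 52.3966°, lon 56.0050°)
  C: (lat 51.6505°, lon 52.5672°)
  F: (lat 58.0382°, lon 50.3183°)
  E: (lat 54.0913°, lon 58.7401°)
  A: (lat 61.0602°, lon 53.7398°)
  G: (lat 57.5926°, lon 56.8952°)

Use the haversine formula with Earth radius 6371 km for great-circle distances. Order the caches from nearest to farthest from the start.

Computing each great-circle distance from (lat 58.4419°, lon 52.7180°):
F (lat 58.0382°, lon 50.3183°): 147.4 km
G (lat 57.5926°, lon 56.8952°): 263.5 km
A (lat 61.0602°, lon 53.7398°): 296.7 km
D (lat 54.9775°, lon 57.9168°): 498.8 km
E (lat 54.0913°, lon 58.7401°): 609.7 km
B (lat 52.3966°, lon 56.0050°): 703.3 km
C (lat 51.6505°, lon 52.5672°): 755.2 km

F, G, A, D, E, B, C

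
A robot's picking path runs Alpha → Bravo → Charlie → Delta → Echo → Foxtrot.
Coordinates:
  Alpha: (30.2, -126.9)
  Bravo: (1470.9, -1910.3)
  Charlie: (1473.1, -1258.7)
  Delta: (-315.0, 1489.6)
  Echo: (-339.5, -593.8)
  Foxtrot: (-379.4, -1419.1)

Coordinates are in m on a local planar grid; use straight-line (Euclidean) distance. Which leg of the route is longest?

Charlie–Delta

Leg distances:
Alpha→Bravo: 2292.6 m
Bravo→Charlie: 651.6 m
Charlie→Delta: 3278.8 m
Delta→Echo: 2083.5 m
Echo→Foxtrot: 826.3 m
The longest leg is Charlie–Delta at 3278.8 m.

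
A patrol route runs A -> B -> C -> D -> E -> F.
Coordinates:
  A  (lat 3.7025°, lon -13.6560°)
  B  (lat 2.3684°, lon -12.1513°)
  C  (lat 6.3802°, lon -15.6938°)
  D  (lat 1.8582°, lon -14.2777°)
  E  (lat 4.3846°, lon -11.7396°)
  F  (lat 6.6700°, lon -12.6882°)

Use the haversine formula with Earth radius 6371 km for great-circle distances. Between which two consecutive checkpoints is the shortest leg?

A–B

Leg distances:
A→B: 223.4 km
B→C: 594.3 km
C→D: 526.8 km
D→E: 397.9 km
E→F: 275.0 km
The shortest leg is A–B at 223.4 km.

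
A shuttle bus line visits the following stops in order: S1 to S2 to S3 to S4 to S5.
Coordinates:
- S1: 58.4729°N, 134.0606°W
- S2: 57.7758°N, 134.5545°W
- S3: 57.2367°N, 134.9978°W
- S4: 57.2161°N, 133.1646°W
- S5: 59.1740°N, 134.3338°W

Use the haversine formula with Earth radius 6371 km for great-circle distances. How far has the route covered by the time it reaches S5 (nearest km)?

487 km

Leg distances:
S1→S2: 82.8 km  (cumulative 82.8 km)
S2→S3: 65.5 km  (cumulative 148.3 km)
S3→S4: 110.4 km  (cumulative 258.7 km)
S4→S5: 228.2 km  (cumulative 486.9 km)
Cumulative distance at S5 ≈ 487 km.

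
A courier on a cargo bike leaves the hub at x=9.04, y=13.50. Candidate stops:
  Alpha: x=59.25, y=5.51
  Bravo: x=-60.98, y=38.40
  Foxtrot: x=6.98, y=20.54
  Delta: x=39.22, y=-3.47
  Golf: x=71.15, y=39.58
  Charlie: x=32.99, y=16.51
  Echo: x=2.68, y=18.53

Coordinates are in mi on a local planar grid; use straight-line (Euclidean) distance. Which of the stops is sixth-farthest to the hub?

Distances from the hub (x=9.04, y=13.50):
Bravo: 74.3 mi
Golf: 67.4 mi
Alpha: 50.8 mi
Delta: 34.6 mi
Charlie: 24.1 mi
Echo: 8.1 mi
Foxtrot: 7.3 mi
The sixth-farthest is Echo at 8.1 mi.

Echo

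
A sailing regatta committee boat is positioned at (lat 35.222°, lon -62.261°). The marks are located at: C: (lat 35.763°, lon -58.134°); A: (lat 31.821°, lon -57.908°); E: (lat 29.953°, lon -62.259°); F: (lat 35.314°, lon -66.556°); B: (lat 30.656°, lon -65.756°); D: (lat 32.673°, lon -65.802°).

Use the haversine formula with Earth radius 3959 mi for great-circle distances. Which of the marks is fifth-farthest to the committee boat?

F

Distances from the committee boat ((lat 35.222°, lon -62.261°)):
B: 374.9 mi
E: 364.1 mi
A: 343.6 mi
D: 268.7 mi
F: 242.4 mi
C: 235.2 mi
The fifth-farthest is F at 242.4 mi.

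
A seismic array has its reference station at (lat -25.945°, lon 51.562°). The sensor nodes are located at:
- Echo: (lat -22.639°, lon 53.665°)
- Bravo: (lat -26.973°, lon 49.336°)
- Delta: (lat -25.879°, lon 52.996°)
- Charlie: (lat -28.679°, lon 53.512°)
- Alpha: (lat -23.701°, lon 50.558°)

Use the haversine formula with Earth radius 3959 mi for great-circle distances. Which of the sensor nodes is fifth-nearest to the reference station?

Distance to each, sorted:
Delta: 89.2 mi
Bravo: 154.9 mi
Alpha: 167.3 mi
Charlie: 223.6 mi
Echo: 264.0 mi
The fifth-nearest is Echo at 264.0 mi.

Echo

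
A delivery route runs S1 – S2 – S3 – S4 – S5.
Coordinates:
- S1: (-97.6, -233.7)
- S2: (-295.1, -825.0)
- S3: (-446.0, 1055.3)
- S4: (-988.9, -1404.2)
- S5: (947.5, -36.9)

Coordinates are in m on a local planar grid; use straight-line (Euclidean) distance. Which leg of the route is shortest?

S1–S2

Leg distances:
S1→S2: 623.4 m
S2→S3: 1886.3 m
S3→S4: 2518.7 m
S4→S5: 2370.5 m
The shortest leg is S1–S2 at 623.4 m.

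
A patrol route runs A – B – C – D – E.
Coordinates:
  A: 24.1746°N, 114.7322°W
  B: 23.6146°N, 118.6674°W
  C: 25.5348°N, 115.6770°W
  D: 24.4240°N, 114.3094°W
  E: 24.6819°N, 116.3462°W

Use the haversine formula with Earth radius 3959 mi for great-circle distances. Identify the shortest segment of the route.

Leg distances:
A→B: 251.6 mi
B→C: 230.0 mi
C→D: 115.0 mi
D→E: 129.2 mi
The shortest leg is C–D at 115.0 mi.

C–D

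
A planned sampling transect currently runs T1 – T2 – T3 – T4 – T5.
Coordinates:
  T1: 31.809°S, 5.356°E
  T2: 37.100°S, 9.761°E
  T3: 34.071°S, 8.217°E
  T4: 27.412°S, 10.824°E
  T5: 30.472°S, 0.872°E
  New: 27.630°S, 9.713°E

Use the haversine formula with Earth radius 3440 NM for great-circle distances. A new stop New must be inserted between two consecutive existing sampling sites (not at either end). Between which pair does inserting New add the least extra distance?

Added distance for inserting New between each consecutive pair:
T1–T2: 521.8 NM
T2–T3: 766.0 NM
T3–T4: 33.1 NM
T4–T5: 0.8 NM
Smallest added distance is 0.8 NM, inserting between T4 and T5.

between T4 and T5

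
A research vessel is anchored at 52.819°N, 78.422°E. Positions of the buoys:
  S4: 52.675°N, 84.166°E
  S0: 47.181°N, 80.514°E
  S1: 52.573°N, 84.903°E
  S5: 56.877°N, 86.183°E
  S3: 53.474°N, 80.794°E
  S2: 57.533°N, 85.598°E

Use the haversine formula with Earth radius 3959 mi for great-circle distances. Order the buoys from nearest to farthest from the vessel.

Distances from the vessel:
S3 53.474°N, 80.794°E: 108.2 mi
S4 52.675°N, 84.166°E: 240.4 mi
S1 52.573°N, 84.903°E: 271.8 mi
S0 47.181°N, 80.514°E: 400.5 mi
S5 56.877°N, 86.183°E: 416.6 mi
S2 57.533°N, 85.598°E: 431.1 mi

S3, S4, S1, S0, S5, S2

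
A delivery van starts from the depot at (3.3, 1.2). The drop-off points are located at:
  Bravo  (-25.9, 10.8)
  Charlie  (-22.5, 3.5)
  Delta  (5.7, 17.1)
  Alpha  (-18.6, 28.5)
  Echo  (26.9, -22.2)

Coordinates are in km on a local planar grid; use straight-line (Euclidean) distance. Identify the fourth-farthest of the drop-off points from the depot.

Charlie

Distance to each, sorted:
Alpha: 35.0 km
Echo: 33.2 km
Bravo: 30.7 km
Charlie: 25.9 km
Delta: 16.1 km
The fourth-farthest is Charlie at 25.9 km.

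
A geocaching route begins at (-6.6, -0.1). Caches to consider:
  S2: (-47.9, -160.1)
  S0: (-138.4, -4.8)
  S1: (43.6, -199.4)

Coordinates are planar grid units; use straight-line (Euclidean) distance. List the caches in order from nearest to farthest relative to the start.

S0, S2, S1

Distance from the start at (-6.6, -0.1) to each:
S0 (-138.4, -4.8): 131.9
S2 (-47.9, -160.1): 165.2
S1 (43.6, -199.4): 205.5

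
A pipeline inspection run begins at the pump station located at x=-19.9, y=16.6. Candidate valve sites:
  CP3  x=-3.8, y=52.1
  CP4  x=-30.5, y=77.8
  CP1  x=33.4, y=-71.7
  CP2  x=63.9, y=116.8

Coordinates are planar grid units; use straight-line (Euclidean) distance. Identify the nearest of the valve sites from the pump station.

Distance to each, sorted:
CP3: 39.0
CP4: 62.1
CP1: 103.1
CP2: 130.6
The nearest is CP3 at 39.0.

CP3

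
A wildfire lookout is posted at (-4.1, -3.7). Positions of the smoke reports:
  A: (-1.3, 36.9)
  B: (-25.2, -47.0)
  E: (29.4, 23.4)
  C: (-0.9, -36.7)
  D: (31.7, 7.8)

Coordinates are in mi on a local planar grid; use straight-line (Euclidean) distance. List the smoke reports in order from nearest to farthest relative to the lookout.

C, D, A, E, B

Distances from the lookout:
C (-0.9, -36.7): 33.2 mi
D (31.7, 7.8): 37.6 mi
A (-1.3, 36.9): 40.7 mi
E (29.4, 23.4): 43.1 mi
B (-25.2, -47.0): 48.2 mi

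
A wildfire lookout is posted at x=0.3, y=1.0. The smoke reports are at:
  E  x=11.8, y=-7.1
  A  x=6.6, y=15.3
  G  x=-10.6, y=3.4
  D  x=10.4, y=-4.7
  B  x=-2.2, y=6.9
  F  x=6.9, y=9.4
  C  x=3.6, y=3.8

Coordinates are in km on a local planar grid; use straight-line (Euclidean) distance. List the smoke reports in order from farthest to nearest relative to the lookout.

Computing each straight-line distance from x=0.3, y=1.0:
A x=6.6, y=15.3: 15.6 km
E x=11.8, y=-7.1: 14.1 km
D x=10.4, y=-4.7: 11.6 km
G x=-10.6, y=3.4: 11.2 km
F x=6.9, y=9.4: 10.7 km
B x=-2.2, y=6.9: 6.4 km
C x=3.6, y=3.8: 4.3 km

A, E, D, G, F, B, C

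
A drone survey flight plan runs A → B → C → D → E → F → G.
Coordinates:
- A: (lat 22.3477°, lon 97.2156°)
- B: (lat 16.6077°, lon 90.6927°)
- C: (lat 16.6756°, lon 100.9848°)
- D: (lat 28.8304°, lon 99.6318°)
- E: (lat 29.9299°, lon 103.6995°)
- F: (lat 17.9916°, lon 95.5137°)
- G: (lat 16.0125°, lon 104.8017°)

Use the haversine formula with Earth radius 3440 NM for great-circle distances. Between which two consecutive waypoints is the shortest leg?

Leg distances:
A→B: 504.9 NM
B→C: 592.0 NM
C→D: 733.6 NM
D→E: 222.8 NM
E→F: 845.1 NM
F→G: 546.3 NM
The shortest leg is D–E at 222.8 NM.

D–E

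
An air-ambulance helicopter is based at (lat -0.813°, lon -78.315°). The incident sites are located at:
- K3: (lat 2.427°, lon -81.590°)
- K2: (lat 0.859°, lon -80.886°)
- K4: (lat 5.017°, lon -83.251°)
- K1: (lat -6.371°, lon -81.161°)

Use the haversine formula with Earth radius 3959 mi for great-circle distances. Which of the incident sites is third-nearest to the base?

Distance to each, sorted:
K2: 211.9 mi
K3: 318.3 mi
K1: 431.3 mi
K4: 527.6 mi
The third-nearest is K1 at 431.3 mi.

K1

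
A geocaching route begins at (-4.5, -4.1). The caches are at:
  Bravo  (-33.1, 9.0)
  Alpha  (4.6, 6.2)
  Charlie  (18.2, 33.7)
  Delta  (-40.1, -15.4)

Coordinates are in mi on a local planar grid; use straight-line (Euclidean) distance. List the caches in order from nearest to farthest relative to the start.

Computing each straight-line distance from (-4.5, -4.1):
Alpha (4.6, 6.2): 13.7 mi
Bravo (-33.1, 9.0): 31.5 mi
Delta (-40.1, -15.4): 37.4 mi
Charlie (18.2, 33.7): 44.1 mi

Alpha, Bravo, Delta, Charlie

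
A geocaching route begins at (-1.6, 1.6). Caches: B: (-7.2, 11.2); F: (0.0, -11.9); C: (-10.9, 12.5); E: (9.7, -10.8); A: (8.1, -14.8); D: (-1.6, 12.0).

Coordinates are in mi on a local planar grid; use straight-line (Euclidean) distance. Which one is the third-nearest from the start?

F

Distance to each, sorted:
D: 10.4 mi
B: 11.1 mi
F: 13.6 mi
C: 14.3 mi
E: 16.8 mi
A: 19.1 mi
The third-nearest is F at 13.6 mi.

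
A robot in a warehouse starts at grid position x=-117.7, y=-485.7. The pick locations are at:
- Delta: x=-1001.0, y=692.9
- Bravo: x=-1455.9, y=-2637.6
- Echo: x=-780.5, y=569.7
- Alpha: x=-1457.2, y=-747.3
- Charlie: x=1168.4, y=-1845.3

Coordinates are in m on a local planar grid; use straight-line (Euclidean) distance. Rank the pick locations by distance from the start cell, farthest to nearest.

Distance from the start cell at x=-117.7, y=-485.7 to each:
Bravo x=-1455.9, y=-2637.6: 2534.1 m
Charlie x=1168.4, y=-1845.3: 1871.5 m
Delta x=-1001.0, y=692.9: 1472.9 m
Alpha x=-1457.2, y=-747.3: 1364.8 m
Echo x=-780.5, y=569.7: 1246.3 m

Bravo, Charlie, Delta, Alpha, Echo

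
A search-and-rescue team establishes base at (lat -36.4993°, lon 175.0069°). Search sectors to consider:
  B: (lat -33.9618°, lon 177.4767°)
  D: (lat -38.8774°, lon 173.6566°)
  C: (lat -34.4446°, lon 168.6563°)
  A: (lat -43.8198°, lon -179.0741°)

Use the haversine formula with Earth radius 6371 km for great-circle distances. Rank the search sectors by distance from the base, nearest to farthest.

Computing each great-circle distance from (lat -36.4993°, lon 175.0069°):
D (lat -38.8774°, lon 173.6566°): 289.9 km
B (lat -33.9618°, lon 177.4767°): 360.4 km
C (lat -34.4446°, lon 168.6563°): 618.6 km
A (lat -43.8198°, lon -179.0741°): 956.3 km

D, B, C, A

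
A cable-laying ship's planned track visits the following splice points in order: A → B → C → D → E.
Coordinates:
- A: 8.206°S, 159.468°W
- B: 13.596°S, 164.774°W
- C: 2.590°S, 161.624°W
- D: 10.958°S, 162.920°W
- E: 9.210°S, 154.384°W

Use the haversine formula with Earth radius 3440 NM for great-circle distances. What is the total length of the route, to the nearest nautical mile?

2160 NM

Leg distances:
A→B: 450.0 NM  (cumulative 450.0 NM)
B→C: 686.7 NM  (cumulative 1136.7 NM)
C→D: 508.3 NM  (cumulative 1645.0 NM)
D→E: 515.3 NM  (cumulative 2160.4 NM)
Total route length ≈ 2160 NM.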